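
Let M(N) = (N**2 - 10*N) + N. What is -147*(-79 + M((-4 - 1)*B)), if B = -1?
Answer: 14553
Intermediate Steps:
M(N) = N**2 - 9*N
-147*(-79 + M((-4 - 1)*B)) = -147*(-79 + ((-4 - 1)*(-1))*(-9 + (-4 - 1)*(-1))) = -147*(-79 + (-5*(-1))*(-9 - 5*(-1))) = -147*(-79 + 5*(-9 + 5)) = -147*(-79 + 5*(-4)) = -147*(-79 - 20) = -147*(-99) = 14553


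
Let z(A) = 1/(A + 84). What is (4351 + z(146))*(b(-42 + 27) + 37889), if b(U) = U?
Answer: 18950842947/115 ≈ 1.6479e+8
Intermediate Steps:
z(A) = 1/(84 + A)
(4351 + z(146))*(b(-42 + 27) + 37889) = (4351 + 1/(84 + 146))*((-42 + 27) + 37889) = (4351 + 1/230)*(-15 + 37889) = (4351 + 1/230)*37874 = (1000731/230)*37874 = 18950842947/115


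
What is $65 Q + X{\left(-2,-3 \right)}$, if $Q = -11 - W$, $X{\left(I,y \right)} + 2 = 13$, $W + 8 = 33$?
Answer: $-2329$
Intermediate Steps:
$W = 25$ ($W = -8 + 33 = 25$)
$X{\left(I,y \right)} = 11$ ($X{\left(I,y \right)} = -2 + 13 = 11$)
$Q = -36$ ($Q = -11 - 25 = -36$)
$65 Q + X{\left(-2,-3 \right)} = 65 \left(-36\right) + 11 = -2340 + 11 = -2329$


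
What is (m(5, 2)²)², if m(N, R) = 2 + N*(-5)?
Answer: 279841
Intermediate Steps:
m(N, R) = 2 - 5*N
(m(5, 2)²)² = ((2 - 5*5)²)² = ((2 - 25)²)² = ((-23)²)² = 529² = 279841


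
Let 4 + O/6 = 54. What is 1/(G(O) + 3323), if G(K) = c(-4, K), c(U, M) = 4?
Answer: 1/3327 ≈ 0.00030057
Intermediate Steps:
O = 300 (O = -24 + 6*54 = -24 + 324 = 300)
G(K) = 4
1/(G(O) + 3323) = 1/(4 + 3323) = 1/3327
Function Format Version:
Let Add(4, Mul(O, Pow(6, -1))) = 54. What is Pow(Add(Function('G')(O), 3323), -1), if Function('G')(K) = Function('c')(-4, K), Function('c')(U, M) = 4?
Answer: Rational(1, 3327) ≈ 0.00030057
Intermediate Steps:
O = 300 (O = Add(-24, Mul(6, 54)) = Add(-24, 324) = 300)
Function('G')(K) = 4
Pow(Add(Function('G')(O), 3323), -1) = Pow(Add(4, 3323), -1) = Pow(3327, -1) = Rational(1, 3327)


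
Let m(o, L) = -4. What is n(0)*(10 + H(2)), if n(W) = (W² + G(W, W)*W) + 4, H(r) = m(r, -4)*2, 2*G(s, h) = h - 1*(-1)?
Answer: 8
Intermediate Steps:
G(s, h) = ½ + h/2 (G(s, h) = (h - 1*(-1))/2 = (h + 1)/2 = (1 + h)/2 = ½ + h/2)
H(r) = -8 (H(r) = -4*2 = -8)
n(W) = 4 + W² + W*(½ + W/2) (n(W) = (W² + (½ + W/2)*W) + 4 = (W² + W*(½ + W/2)) + 4 = 4 + W² + W*(½ + W/2))
n(0)*(10 + H(2)) = (4 + (½)*0 + (3/2)*0²)*(10 - 8) = (4 + 0 + (3/2)*0)*2 = (4 + 0 + 0)*2 = 4*2 = 8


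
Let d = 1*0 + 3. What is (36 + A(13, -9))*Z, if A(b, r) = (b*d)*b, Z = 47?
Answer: 25521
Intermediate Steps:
d = 3 (d = 0 + 3 = 3)
A(b, r) = 3*b² (A(b, r) = (b*3)*b = (3*b)*b = 3*b²)
(36 + A(13, -9))*Z = (36 + 3*13²)*47 = (36 + 3*169)*47 = (36 + 507)*47 = 543*47 = 25521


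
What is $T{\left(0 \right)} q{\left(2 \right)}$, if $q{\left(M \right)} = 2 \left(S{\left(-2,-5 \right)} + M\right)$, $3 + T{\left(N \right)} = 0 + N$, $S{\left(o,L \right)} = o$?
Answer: $0$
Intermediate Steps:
$T{\left(N \right)} = -3 + N$ ($T{\left(N \right)} = -3 + \left(0 + N\right) = -3 + N$)
$q{\left(M \right)} = -4 + 2 M$ ($q{\left(M \right)} = 2 \left(-2 + M\right) = -4 + 2 M$)
$T{\left(0 \right)} q{\left(2 \right)} = \left(-3 + 0\right) \left(-4 + 2 \cdot 2\right) = - 3 \left(-4 + 4\right) = \left(-3\right) 0 = 0$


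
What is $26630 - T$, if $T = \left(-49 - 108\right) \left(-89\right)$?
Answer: $12657$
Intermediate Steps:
$T = 13973$ ($T = \left(-157\right) \left(-89\right) = 13973$)
$26630 - T = 26630 - 13973 = 12657$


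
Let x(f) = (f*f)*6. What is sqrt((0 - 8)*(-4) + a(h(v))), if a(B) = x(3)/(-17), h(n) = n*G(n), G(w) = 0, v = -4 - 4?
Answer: 7*sqrt(170)/17 ≈ 5.3688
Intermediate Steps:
v = -8
x(f) = 6*f**2 (x(f) = f**2*6 = 6*f**2)
h(n) = 0 (h(n) = n*0 = 0)
a(B) = -54/17 (a(B) = (6*3**2)/(-17) = (6*9)*(-1/17) = 54*(-1/17) = -54/17)
sqrt((0 - 8)*(-4) + a(h(v))) = sqrt((0 - 8)*(-4) - 54/17) = sqrt(-8*(-4) - 54/17) = sqrt(32 - 54/17) = sqrt(490/17) = 7*sqrt(170)/17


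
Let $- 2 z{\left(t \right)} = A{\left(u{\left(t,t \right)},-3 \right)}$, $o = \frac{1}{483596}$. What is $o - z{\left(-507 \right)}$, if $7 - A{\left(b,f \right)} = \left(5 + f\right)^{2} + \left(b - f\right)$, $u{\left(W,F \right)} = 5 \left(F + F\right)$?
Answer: $\frac{1225915861}{483596} \approx 2535.0$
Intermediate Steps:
$u{\left(W,F \right)} = 10 F$ ($u{\left(W,F \right)} = 5 \cdot 2 F = 10 F$)
$o = \frac{1}{483596} \approx 2.0678 \cdot 10^{-6}$
$A{\left(b,f \right)} = 7 + f - b - \left(5 + f\right)^{2}$ ($A{\left(b,f \right)} = 7 - \left(\left(5 + f\right)^{2} + \left(b - f\right)\right) = 7 - \left(b + \left(5 + f\right)^{2} - f\right) = 7 + f - b - \left(5 + f\right)^{2}$)
$z{\left(t \right)} = 5 t$ ($z{\left(t \right)} = - \frac{7 - 3 - 10 t - \left(5 - 3\right)^{2}}{2} = - \frac{7 - 3 - 10 t - 2^{2}}{2} = - \frac{7 - 3 - 10 t - 4}{2} = - \frac{\left(-10\right) t}{2} = 5 t$)
$o - z{\left(-507 \right)} = \frac{1}{483596} - 5 \left(-507\right) = \frac{1}{483596} - -2535 = \frac{1}{483596} + 2535 = \frac{1225915861}{483596}$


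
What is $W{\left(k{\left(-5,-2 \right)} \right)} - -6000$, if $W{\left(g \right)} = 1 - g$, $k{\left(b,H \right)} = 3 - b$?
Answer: $5993$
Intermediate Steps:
$W{\left(k{\left(-5,-2 \right)} \right)} - -6000 = \left(1 - \left(3 - -5\right)\right) - -6000 = \left(1 - \left(3 + 5\right)\right) + 6000 = \left(1 - 8\right) + 6000 = -7 + 6000 = 5993$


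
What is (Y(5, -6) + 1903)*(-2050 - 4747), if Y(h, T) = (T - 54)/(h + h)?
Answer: -12893909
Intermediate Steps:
Y(h, T) = (-54 + T)/(2*h) (Y(h, T) = (-54 + T)/((2*h)) = (-54 + T)*(1/(2*h)) = (-54 + T)/(2*h))
(Y(5, -6) + 1903)*(-2050 - 4747) = ((1/2)*(-54 - 6)/5 + 1903)*(-2050 - 4747) = ((1/2)*(1/5)*(-60) + 1903)*(-6797) = (-6 + 1903)*(-6797) = 1897*(-6797) = -12893909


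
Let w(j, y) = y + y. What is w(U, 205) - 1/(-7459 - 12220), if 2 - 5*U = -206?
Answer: 8068391/19679 ≈ 410.00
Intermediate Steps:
U = 208/5 (U = 2/5 - 1/5*(-206) = 2/5 + 206/5 = 208/5 ≈ 41.600)
w(j, y) = 2*y
w(U, 205) - 1/(-7459 - 12220) = 2*205 - 1/(-7459 - 12220) = 410 - 1/(-19679) = 410 - 1*(-1/19679) = 410 + 1/19679 = 8068391/19679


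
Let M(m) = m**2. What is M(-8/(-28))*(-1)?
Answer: -4/49 ≈ -0.081633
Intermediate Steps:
M(-8/(-28))*(-1) = (-8/(-28))**2*(-1) = (-8*(-1/28))**2*(-1) = (2/7)**2*(-1) = (4/49)*(-1) = -4/49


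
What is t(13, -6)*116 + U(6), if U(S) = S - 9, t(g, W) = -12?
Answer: -1395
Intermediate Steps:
U(S) = -9 + S
t(13, -6)*116 + U(6) = -12*116 + (-9 + 6) = -1392 - 3 = -1395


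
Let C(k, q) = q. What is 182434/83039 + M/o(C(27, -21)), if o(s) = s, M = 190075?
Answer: -15779806811/1743819 ≈ -9049.0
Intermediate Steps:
182434/83039 + M/o(C(27, -21)) = 182434/83039 + 190075/(-21) = 182434*(1/83039) + 190075*(-1/21) = 182434/83039 - 190075/21 = -15779806811/1743819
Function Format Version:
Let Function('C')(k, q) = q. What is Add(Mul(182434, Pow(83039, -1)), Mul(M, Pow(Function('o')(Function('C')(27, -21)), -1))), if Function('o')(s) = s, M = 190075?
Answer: Rational(-15779806811, 1743819) ≈ -9049.0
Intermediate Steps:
Add(Mul(182434, Pow(83039, -1)), Mul(M, Pow(Function('o')(Function('C')(27, -21)), -1))) = Add(Mul(182434, Pow(83039, -1)), Mul(190075, Pow(-21, -1))) = Add(Mul(182434, Rational(1, 83039)), Mul(190075, Rational(-1, 21))) = Add(Rational(182434, 83039), Rational(-190075, 21)) = Rational(-15779806811, 1743819)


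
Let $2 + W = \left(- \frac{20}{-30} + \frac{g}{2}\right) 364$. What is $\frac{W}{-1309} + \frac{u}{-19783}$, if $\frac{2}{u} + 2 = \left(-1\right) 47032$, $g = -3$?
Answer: $\frac{142052307601}{608994985599} \approx 0.23326$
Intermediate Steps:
$u = - \frac{1}{23517}$ ($u = \frac{2}{-2 - 47032} = \frac{2}{-47034} = 2 \left(- \frac{1}{47034}\right) = - \frac{1}{23517} \approx -4.2522 \cdot 10^{-5}$)
$W = - \frac{916}{3}$ ($W = -2 + \left(- \frac{20}{-30} - \frac{3}{2}\right) 364 = -2 + \left(\left(-20\right) \left(- \frac{1}{30}\right) - \frac{3}{2}\right) 364 = -2 + \left(\frac{2}{3} - \frac{3}{2}\right) 364 = -2 - \frac{910}{3} = - \frac{916}{3} \approx -305.33$)
$\frac{W}{-1309} + \frac{u}{-19783} = - \frac{916}{3 \left(-1309\right)} - \frac{1}{23517 \left(-19783\right)} = \left(- \frac{916}{3}\right) \left(- \frac{1}{1309}\right) - - \frac{1}{465236811} = \frac{916}{3927} + \frac{1}{465236811} = \frac{142052307601}{608994985599}$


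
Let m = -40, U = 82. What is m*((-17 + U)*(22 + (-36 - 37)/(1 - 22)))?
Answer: -1391000/21 ≈ -66238.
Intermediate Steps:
m*((-17 + U)*(22 + (-36 - 37)/(1 - 22))) = -40*(-17 + 82)*(22 + (-36 - 37)/(1 - 22)) = -2600*(22 - 73/(-21)) = -2600*(22 - 73*(-1/21)) = -2600*(22 + 73/21) = -2600*535/21 = -40*34775/21 = -1391000/21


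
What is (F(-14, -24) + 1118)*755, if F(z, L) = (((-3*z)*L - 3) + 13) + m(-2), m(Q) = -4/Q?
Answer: 92110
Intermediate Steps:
F(z, L) = 12 - 3*L*z (F(z, L) = (((-3*z)*L - 3) + 13) - 4/(-2) = ((-3*L*z - 3) + 13) - 4*(-½) = ((-3 - 3*L*z) + 13) + 2 = (10 - 3*L*z) + 2 = 12 - 3*L*z)
(F(-14, -24) + 1118)*755 = ((12 - 3*(-24)*(-14)) + 1118)*755 = ((12 - 1008) + 1118)*755 = (-996 + 1118)*755 = 122*755 = 92110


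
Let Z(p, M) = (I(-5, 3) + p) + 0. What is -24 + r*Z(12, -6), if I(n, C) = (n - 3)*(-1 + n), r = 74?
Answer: 4416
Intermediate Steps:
I(n, C) = (-1 + n)*(-3 + n) (I(n, C) = (-3 + n)*(-1 + n) = (-1 + n)*(-3 + n))
Z(p, M) = 48 + p (Z(p, M) = ((3 + (-5)² - 4*(-5)) + p) + 0 = ((3 + 25 + 20) + p) + 0 = (48 + p) + 0 = 48 + p)
-24 + r*Z(12, -6) = -24 + 74*(48 + 12) = -24 + 74*60 = -24 + 4440 = 4416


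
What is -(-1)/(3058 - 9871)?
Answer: -1/6813 ≈ -0.00014678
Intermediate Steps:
-(-1)/(3058 - 9871) = -(-1)/(-6813) = -(-1)*(-1)/6813 = -1*1/6813 = -1/6813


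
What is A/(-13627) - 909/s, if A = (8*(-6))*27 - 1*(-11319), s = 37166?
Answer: -384901761/506461082 ≈ -0.75998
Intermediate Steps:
A = 10023 (A = -48*27 + 11319 = -1296 + 11319 = 10023)
A/(-13627) - 909/s = 10023/(-13627) - 909/37166 = 10023*(-1/13627) - 909*1/37166 = -10023/13627 - 909/37166 = -384901761/506461082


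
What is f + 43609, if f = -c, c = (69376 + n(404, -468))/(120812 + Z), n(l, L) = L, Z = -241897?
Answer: 5280464673/121085 ≈ 43610.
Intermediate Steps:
c = -68908/121085 (c = (69376 - 468)/(120812 - 241897) = 68908/(-121085) = 68908*(-1/121085) = -68908/121085 ≈ -0.56909)
f = 68908/121085 (f = -1*(-68908/121085) = 68908/121085 ≈ 0.56909)
f + 43609 = 68908/121085 + 43609 = 5280464673/121085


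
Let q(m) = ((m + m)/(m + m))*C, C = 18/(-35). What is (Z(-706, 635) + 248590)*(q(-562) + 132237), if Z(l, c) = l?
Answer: 163896545124/5 ≈ 3.2779e+10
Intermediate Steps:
C = -18/35 (C = 18*(-1/35) = -18/35 ≈ -0.51429)
q(m) = -18/35 (q(m) = ((m + m)/(m + m))*(-18/35) = ((2*m)/((2*m)))*(-18/35) = ((2*m)*(1/(2*m)))*(-18/35) = 1*(-18/35) = -18/35)
(Z(-706, 635) + 248590)*(q(-562) + 132237) = (-706 + 248590)*(-18/35 + 132237) = 247884*(4628277/35) = 163896545124/5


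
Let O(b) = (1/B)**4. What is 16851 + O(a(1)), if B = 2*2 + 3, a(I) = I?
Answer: 40459252/2401 ≈ 16851.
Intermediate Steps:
B = 7 (B = 4 + 3 = 7)
O(b) = 1/2401 (O(b) = (1/7)**4 = 1/2401)
16851 + O(a(1)) = 16851 + 1/2401 = 40459252/2401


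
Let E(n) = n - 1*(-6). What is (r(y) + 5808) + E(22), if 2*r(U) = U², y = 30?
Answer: 6286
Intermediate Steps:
E(n) = 6 + n (E(n) = n + 6 = 6 + n)
r(U) = U²/2
(r(y) + 5808) + E(22) = ((½)*30² + 5808) + (6 + 22) = ((½)*900 + 5808) + 28 = (450 + 5808) + 28 = 6258 + 28 = 6286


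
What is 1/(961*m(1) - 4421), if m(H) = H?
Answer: -1/3460 ≈ -0.00028902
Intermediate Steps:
1/(961*m(1) - 4421) = 1/(961*1 - 4421) = 1/(961 - 4421) = 1/(-3460) = -1/3460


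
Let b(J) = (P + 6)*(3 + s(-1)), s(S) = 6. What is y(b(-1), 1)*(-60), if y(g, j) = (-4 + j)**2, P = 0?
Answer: -540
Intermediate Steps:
b(J) = 54 (b(J) = (0 + 6)*(3 + 6) = 6*9 = 54)
y(b(-1), 1)*(-60) = (-4 + 1)**2*(-60) = (-3)**2*(-60) = 9*(-60) = -540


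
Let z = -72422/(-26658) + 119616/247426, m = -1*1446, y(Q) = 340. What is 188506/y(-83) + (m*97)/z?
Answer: -7764315259864801/179416377350 ≈ -43275.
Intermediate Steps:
m = -1446
z = 5276952275/1648970577 (z = -72422*(-1/26658) + 119616*(1/247426) = 36211/13329 + 59808/123713 = 5276952275/1648970577 ≈ 3.2001)
188506/y(-83) + (m*97)/z = 188506/340 + (-1446*97)/(5276952275/1648970577) = 188506*(1/340) - 140262*1648970577/5276952275 = 94253/170 - 231287911071174/5276952275 = -7764315259864801/179416377350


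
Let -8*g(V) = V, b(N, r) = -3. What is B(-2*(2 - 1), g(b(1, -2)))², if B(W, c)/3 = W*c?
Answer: 81/16 ≈ 5.0625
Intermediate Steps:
g(V) = -V/8
B(W, c) = 3*W*c (B(W, c) = 3*(W*c) = 3*W*c)
B(-2*(2 - 1), g(b(1, -2)))² = (3*(-2*(2 - 1))*(-⅛*(-3)))² = (3*(-2*1)*(3/8))² = (3*(-2)*(3/8))² = (-9/4)² = 81/16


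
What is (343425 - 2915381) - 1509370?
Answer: -4081326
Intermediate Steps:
(343425 - 2915381) - 1509370 = -2571956 - 1509370 = -4081326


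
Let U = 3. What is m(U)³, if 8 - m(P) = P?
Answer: 125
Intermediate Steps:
m(P) = 8 - P
m(U)³ = (8 - 1*3)³ = (8 - 3)³ = 5³ = 125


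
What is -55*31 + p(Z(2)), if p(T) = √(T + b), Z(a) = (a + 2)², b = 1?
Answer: -1705 + √17 ≈ -1700.9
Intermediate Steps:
Z(a) = (2 + a)²
p(T) = √(1 + T) (p(T) = √(T + 1) = √(1 + T))
-55*31 + p(Z(2)) = -55*31 + √(1 + (2 + 2)²) = -1705 + √(1 + 4²) = -1705 + √(1 + 16) = -1705 + √17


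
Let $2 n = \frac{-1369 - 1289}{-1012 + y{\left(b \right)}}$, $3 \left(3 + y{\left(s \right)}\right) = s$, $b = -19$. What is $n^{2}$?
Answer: $\frac{15896169}{9388096} \approx 1.6932$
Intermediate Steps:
$y{\left(s \right)} = -3 + \frac{s}{3}$
$n = \frac{3987}{3064}$ ($n = \frac{\left(-1369 - 1289\right) \frac{1}{-1012 + \left(-3 + \frac{1}{3} \left(-19\right)\right)}}{2} = \frac{\left(-2658\right) \frac{1}{-1012 - \frac{28}{3}}}{2} = \frac{\left(-2658\right) \frac{1}{- \frac{3064}{3}}}{2} = \frac{\left(-2658\right) \left(- \frac{3}{3064}\right)}{2} = \frac{1}{2} \cdot \frac{3987}{1532} = \frac{3987}{3064} \approx 1.3012$)
$n^{2} = \left(\frac{3987}{3064}\right)^{2} = \frac{15896169}{9388096}$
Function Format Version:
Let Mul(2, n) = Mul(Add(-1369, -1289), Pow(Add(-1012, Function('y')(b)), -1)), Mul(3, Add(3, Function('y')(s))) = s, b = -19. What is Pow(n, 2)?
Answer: Rational(15896169, 9388096) ≈ 1.6932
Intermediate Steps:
Function('y')(s) = Add(-3, Mul(Rational(1, 3), s))
n = Rational(3987, 3064) (n = Mul(Rational(1, 2), Mul(Add(-1369, -1289), Pow(Add(-1012, Add(-3, Mul(Rational(1, 3), -19))), -1))) = Mul(Rational(1, 2), Mul(-2658, Pow(Add(-1012, Add(-3, Rational(-19, 3))), -1))) = Mul(Rational(1, 2), Mul(-2658, Pow(Add(-1012, Rational(-28, 3)), -1))) = Mul(Rational(1, 2), Mul(-2658, Pow(Rational(-3064, 3), -1))) = Mul(Rational(1, 2), Mul(-2658, Rational(-3, 3064))) = Mul(Rational(1, 2), Rational(3987, 1532)) = Rational(3987, 3064) ≈ 1.3012)
Pow(n, 2) = Pow(Rational(3987, 3064), 2) = Rational(15896169, 9388096)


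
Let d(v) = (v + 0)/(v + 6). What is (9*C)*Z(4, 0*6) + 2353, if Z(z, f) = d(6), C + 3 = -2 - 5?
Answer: 2308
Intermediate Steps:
C = -10 (C = -3 + (-2 - 5) = -3 - 7 = -10)
d(v) = v/(6 + v)
Z(z, f) = 1/2 (Z(z, f) = 6/(6 + 6) = 6/12 = 6*(1/12) = 1/2)
(9*C)*Z(4, 0*6) + 2353 = (9*(-10))*(1/2) + 2353 = -90*1/2 + 2353 = -45 + 2353 = 2308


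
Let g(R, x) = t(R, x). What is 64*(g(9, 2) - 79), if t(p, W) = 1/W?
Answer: -5024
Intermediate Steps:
g(R, x) = 1/x
64*(g(9, 2) - 79) = 64*(1/2 - 79) = 64*(½ - 79) = 64*(-157/2) = -5024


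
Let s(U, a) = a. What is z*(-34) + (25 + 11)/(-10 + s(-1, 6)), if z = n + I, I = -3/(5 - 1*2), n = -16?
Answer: 569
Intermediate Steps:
I = -1 (I = -3/(5 - 2) = -3/3 = -3*⅓ = -1)
z = -17 (z = -16 - 1 = -17)
z*(-34) + (25 + 11)/(-10 + s(-1, 6)) = -17*(-34) + (25 + 11)/(-10 + 6) = 578 + 36/(-4) = 578 + 36*(-¼) = 578 - 9 = 569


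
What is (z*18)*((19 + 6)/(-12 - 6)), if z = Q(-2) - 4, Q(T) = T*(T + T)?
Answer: -100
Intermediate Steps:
Q(T) = 2*T² (Q(T) = T*(2*T) = 2*T²)
z = 4 (z = 2*(-2)² - 4 = 2*4 - 4 = 8 - 4 = 4)
(z*18)*((19 + 6)/(-12 - 6)) = (4*18)*((19 + 6)/(-12 - 6)) = 72*(25/(-18)) = 72*(25*(-1/18)) = 72*(-25/18) = -100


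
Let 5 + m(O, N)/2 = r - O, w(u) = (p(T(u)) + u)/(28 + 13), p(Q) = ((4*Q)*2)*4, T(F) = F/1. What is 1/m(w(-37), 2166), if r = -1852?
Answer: -41/149832 ≈ -0.00027364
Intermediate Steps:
T(F) = F (T(F) = F*1 = F)
p(Q) = 32*Q (p(Q) = (8*Q)*4 = 32*Q)
w(u) = 33*u/41 (w(u) = (32*u + u)/(28 + 13) = (33*u)/41 = (33*u)*(1/41) = 33*u/41)
m(O, N) = -3714 - 2*O (m(O, N) = -10 + 2*(-1852 - O) = -10 + (-3704 - 2*O) = -3714 - 2*O)
1/m(w(-37), 2166) = 1/(-3714 - 66*(-37)/41) = 1/(-3714 - 2*(-1221/41)) = 1/(-3714 + 2442/41) = 1/(-149832/41) = -41/149832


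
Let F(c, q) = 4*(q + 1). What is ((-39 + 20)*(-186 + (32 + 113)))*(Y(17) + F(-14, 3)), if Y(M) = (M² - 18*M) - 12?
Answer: -10127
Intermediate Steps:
F(c, q) = 4 + 4*q (F(c, q) = 4*(1 + q) = 4 + 4*q)
Y(M) = -12 + M² - 18*M
((-39 + 20)*(-186 + (32 + 113)))*(Y(17) + F(-14, 3)) = ((-39 + 20)*(-186 + (32 + 113)))*((-12 + 17² - 18*17) + (4 + 4*3)) = (-19*(-186 + 145))*((-12 + 289 - 306) + (4 + 12)) = (-19*(-41))*(-29 + 16) = 779*(-13) = -10127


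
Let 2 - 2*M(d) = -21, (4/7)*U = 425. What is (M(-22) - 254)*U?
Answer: -1442875/8 ≈ -1.8036e+5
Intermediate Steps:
U = 2975/4 (U = (7/4)*425 = 2975/4 ≈ 743.75)
M(d) = 23/2 (M(d) = 1 - ½*(-21) = 1 + 21/2 = 23/2)
(M(-22) - 254)*U = (23/2 - 254)*(2975/4) = -485/2*2975/4 = -1442875/8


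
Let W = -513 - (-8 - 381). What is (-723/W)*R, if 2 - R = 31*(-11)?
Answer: 247989/124 ≈ 1999.9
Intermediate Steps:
W = -124 (W = -513 - 1*(-389) = -513 + 389 = -124)
R = 343 (R = 2 - 31*(-11) = 2 - 1*(-341) = 2 + 341 = 343)
(-723/W)*R = -723/(-124)*343 = -723*(-1/124)*343 = (723/124)*343 = 247989/124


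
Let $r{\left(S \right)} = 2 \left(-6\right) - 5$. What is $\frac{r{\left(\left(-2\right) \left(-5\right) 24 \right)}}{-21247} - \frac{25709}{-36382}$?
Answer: $\frac{546857617}{773008354} \approx 0.70744$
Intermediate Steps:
$r{\left(S \right)} = -17$ ($r{\left(S \right)} = -12 - 5 = -17$)
$\frac{r{\left(\left(-2\right) \left(-5\right) 24 \right)}}{-21247} - \frac{25709}{-36382} = - \frac{17}{-21247} - \frac{25709}{-36382} = \left(-17\right) \left(- \frac{1}{21247}\right) - - \frac{25709}{36382} = \frac{17}{21247} + \frac{25709}{36382} = \frac{546857617}{773008354}$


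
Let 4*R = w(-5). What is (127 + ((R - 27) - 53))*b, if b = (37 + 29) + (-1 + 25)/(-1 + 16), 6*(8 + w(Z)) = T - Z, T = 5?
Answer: 18421/6 ≈ 3070.2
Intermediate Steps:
w(Z) = -43/6 - Z/6 (w(Z) = -8 + (5 - Z)/6 = -8 + (⅚ - Z/6) = -43/6 - Z/6)
R = -19/12 (R = (-43/6 - ⅙*(-5))/4 = (-43/6 + ⅚)/4 = (¼)*(-19/3) = -19/12 ≈ -1.5833)
b = 338/5 (b = 66 + 24/15 = 66 + 24*(1/15) = 66 + 8/5 = 338/5 ≈ 67.600)
(127 + ((R - 27) - 53))*b = (127 + ((-19/12 - 27) - 53))*(338/5) = (127 + (-343/12 - 53))*(338/5) = (127 - 979/12)*(338/5) = (545/12)*(338/5) = 18421/6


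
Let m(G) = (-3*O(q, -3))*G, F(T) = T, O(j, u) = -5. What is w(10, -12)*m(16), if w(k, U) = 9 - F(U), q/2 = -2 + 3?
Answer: 5040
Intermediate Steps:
q = 2 (q = 2*(-2 + 3) = 2*1 = 2)
m(G) = 15*G (m(G) = (-3*(-5))*G = 15*G)
w(k, U) = 9 - U
w(10, -12)*m(16) = (9 - 1*(-12))*(15*16) = (9 + 12)*240 = 21*240 = 5040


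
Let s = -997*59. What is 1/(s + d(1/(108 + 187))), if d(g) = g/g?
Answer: -1/58822 ≈ -1.7000e-5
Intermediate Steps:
d(g) = 1
s = -58823
1/(s + d(1/(108 + 187))) = 1/(-58823 + 1) = 1/(-58822) = -1/58822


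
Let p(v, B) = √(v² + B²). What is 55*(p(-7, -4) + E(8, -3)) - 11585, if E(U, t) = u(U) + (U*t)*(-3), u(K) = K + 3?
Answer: -7020 + 55*√65 ≈ -6576.6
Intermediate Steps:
u(K) = 3 + K
E(U, t) = 3 + U - 3*U*t (E(U, t) = (3 + U) + (U*t)*(-3) = (3 + U) - 3*U*t = 3 + U - 3*U*t)
p(v, B) = √(B² + v²)
55*(p(-7, -4) + E(8, -3)) - 11585 = 55*(√((-4)² + (-7)²) + (3 + 8 - 3*8*(-3))) - 11585 = 55*(√(16 + 49) + (3 + 8 + 72)) - 11585 = 55*(√65 + 83) - 11585 = 55*(83 + √65) - 11585 = (4565 + 55*√65) - 11585 = -7020 + 55*√65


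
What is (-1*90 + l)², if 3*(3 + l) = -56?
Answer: 112225/9 ≈ 12469.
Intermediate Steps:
l = -65/3 (l = -3 + (⅓)*(-56) = -3 - 56/3 = -65/3 ≈ -21.667)
(-1*90 + l)² = (-1*90 - 65/3)² = (-90 - 65/3)² = (-335/3)² = 112225/9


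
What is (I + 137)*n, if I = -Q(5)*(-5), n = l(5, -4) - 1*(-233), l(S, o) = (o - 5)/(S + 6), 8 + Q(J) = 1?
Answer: 260508/11 ≈ 23683.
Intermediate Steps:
Q(J) = -7 (Q(J) = -8 + 1 = -7)
l(S, o) = (-5 + o)/(6 + S)
n = 2554/11 (n = (-5 - 4)/(6 + 5) - 1*(-233) = -9/11 + 233 = 2554/11 ≈ 232.18)
I = -35 (I = -1*(-7)*(-5) = 7*(-5) = -35)
(I + 137)*n = (-35 + 137)*(2554/11) = 102*(2554/11) = 260508/11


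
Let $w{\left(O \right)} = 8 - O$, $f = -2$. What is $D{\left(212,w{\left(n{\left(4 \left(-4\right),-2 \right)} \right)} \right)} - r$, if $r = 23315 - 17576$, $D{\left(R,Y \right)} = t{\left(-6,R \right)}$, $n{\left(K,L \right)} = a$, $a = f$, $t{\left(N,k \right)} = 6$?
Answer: $-5733$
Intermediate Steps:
$a = -2$
$n{\left(K,L \right)} = -2$
$D{\left(R,Y \right)} = 6$
$r = 5739$ ($r = 23315 - 17576 = 5739$)
$D{\left(212,w{\left(n{\left(4 \left(-4\right),-2 \right)} \right)} \right)} - r = 6 - 5739 = -5733$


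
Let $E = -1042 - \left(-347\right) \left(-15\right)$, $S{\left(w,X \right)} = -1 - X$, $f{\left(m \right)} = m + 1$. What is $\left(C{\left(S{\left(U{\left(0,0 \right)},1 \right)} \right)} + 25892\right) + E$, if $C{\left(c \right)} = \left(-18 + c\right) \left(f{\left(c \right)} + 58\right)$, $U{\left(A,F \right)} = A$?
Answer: $18505$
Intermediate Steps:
$f{\left(m \right)} = 1 + m$
$E = -6247$ ($E = -1042 - 5205 = -6247$)
$C{\left(c \right)} = \left(-18 + c\right) \left(59 + c\right)$ ($C{\left(c \right)} = \left(-18 + c\right) \left(\left(1 + c\right) + 58\right) = \left(-18 + c\right) \left(59 + c\right)$)
$\left(C{\left(S{\left(U{\left(0,0 \right)},1 \right)} \right)} + 25892\right) + E = \left(\left(-1062 + \left(-1 - 1\right)^{2} + 41 \left(-1 - 1\right)\right) + 25892\right) - 6247 = \left(\left(-1062 + \left(-2\right)^{2} + 41 \left(-2\right)\right) + 25892\right) - 6247 = \left(\left(-1062 + 4 - 82\right) + 25892\right) - 6247 = \left(-1140 + 25892\right) - 6247 = 24752 - 6247 = 18505$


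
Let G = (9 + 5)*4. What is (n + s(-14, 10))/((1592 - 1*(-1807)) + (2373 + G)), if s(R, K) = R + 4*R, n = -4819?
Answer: -4889/5828 ≈ -0.83888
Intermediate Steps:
s(R, K) = 5*R
G = 56 (G = 14*4 = 56)
(n + s(-14, 10))/((1592 - 1*(-1807)) + (2373 + G)) = (-4819 + 5*(-14))/((1592 - 1*(-1807)) + (2373 + 56)) = (-4819 - 70)/((1592 + 1807) + 2429) = -4889/(3399 + 2429) = -4889/5828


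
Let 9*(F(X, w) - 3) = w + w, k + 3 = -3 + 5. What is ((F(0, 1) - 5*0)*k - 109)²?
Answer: 1020100/81 ≈ 12594.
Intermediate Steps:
k = -1 (k = -3 + (-3 + 5) = -3 + 2 = -1)
F(X, w) = 3 + 2*w/9 (F(X, w) = 3 + (w + w)/9 = 3 + (2*w)/9 = 3 + 2*w/9)
((F(0, 1) - 5*0)*k - 109)² = (((3 + (2/9)*1) - 5*0)*(-1) - 109)² = (((3 + 2/9) + 0)*(-1) - 109)² = ((29/9 + 0)*(-1) - 109)² = ((29/9)*(-1) - 109)² = (-29/9 - 109)² = (-1010/9)² = 1020100/81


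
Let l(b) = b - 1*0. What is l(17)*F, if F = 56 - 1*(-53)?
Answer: 1853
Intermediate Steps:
F = 109 (F = 56 + 53 = 109)
l(b) = b (l(b) = b + 0 = b)
l(17)*F = 17*109 = 1853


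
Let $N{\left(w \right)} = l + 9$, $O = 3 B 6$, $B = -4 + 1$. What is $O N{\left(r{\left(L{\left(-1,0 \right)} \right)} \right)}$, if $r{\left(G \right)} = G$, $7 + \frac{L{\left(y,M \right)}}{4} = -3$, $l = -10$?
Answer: $54$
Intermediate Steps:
$L{\left(y,M \right)} = -40$ ($L{\left(y,M \right)} = -28 + 4 \left(-3\right) = -28 - 12 = -40$)
$B = -3$
$O = -54$ ($O = 3 \left(-3\right) 6 = \left(-9\right) 6 = -54$)
$N{\left(w \right)} = -1$ ($N{\left(w \right)} = -10 + 9 = -1$)
$O N{\left(r{\left(L{\left(-1,0 \right)} \right)} \right)} = \left(-54\right) \left(-1\right) = 54$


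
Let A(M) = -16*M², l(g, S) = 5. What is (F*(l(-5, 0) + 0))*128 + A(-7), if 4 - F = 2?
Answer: 496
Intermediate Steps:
F = 2 (F = 4 - 1*2 = 4 - 2 = 2)
(F*(l(-5, 0) + 0))*128 + A(-7) = (2*(5 + 0))*128 - 16*(-7)² = (2*5)*128 - 16*49 = 10*128 - 784 = 1280 - 784 = 496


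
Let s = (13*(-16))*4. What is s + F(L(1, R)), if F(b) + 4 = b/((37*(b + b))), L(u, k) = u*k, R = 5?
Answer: -61863/74 ≈ -835.99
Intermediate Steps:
L(u, k) = k*u
s = -832 (s = -208*4 = -832)
F(b) = -295/74 (F(b) = -4 + b/((37*(b + b))) = -4 + b/((37*(2*b))) = -4 + b/((74*b)) = -4 + b*(1/(74*b)) = -4 + 1/74 = -295/74)
s + F(L(1, R)) = -832 - 295/74 = -61863/74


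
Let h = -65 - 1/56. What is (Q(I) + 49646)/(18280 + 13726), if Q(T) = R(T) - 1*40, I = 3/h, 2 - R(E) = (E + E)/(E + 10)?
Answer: 449473368/289990363 ≈ 1.5500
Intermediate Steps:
h = -3641/56 (h = -65 - 1*1/56 = -65 - 1/56 = -3641/56 ≈ -65.018)
R(E) = 2 - 2*E/(10 + E) (R(E) = 2 - (E + E)/(E + 10) = 2 - 2*E/(10 + E))
I = -168/3641 (I = 3/(-3641/56) = 3*(-56/3641) = -168/3641 ≈ -0.046141)
Q(T) = -40 + 20/(10 + T) (Q(T) = 20/(10 + T) - 1*40 = 20/(10 + T) - 40 = -40 + 20/(10 + T))
(Q(I) + 49646)/(18280 + 13726) = (20*(-19 - 2*(-168/3641))/(10 - 168/3641) + 49646)/(18280 + 13726) = (20*(-19 + 336/3641)/(36242/3641) + 49646)/32006 = (20*(3641/36242)*(-68843/3641) + 49646)*(1/32006) = (-688430/18121 + 49646)*(1/32006) = (898946736/18121)*(1/32006) = 449473368/289990363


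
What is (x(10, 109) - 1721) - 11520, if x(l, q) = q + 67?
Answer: -13065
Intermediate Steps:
x(l, q) = 67 + q
(x(10, 109) - 1721) - 11520 = ((67 + 109) - 1721) - 11520 = (176 - 1721) - 11520 = -1545 - 11520 = -13065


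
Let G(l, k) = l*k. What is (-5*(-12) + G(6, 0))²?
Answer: 3600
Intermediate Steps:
G(l, k) = k*l
(-5*(-12) + G(6, 0))² = (-5*(-12) + 0*6)² = (60 + 0)² = 60² = 3600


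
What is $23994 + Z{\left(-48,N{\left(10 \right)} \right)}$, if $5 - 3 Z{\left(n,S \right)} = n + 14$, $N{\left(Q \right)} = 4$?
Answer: $24007$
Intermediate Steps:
$Z{\left(n,S \right)} = -3 - \frac{n}{3}$ ($Z{\left(n,S \right)} = \frac{5}{3} - \frac{n + 14}{3} = \frac{5}{3} - \frac{14 + n}{3} = \frac{5}{3} - \left(\frac{14}{3} + \frac{n}{3}\right) = -3 - \frac{n}{3}$)
$23994 + Z{\left(-48,N{\left(10 \right)} \right)} = 23994 - -13 = 23994 + \left(-3 + 16\right) = 23994 + 13 = 24007$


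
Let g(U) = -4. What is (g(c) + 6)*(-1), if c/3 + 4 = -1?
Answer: -2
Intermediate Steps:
c = -15 (c = -12 + 3*(-1) = -12 - 3 = -15)
(g(c) + 6)*(-1) = (-4 + 6)*(-1) = 2*(-1) = -2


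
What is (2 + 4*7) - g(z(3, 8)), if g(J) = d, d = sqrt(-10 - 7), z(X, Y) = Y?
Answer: 30 - I*sqrt(17) ≈ 30.0 - 4.1231*I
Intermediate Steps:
d = I*sqrt(17) (d = sqrt(-17) = I*sqrt(17) ≈ 4.1231*I)
g(J) = I*sqrt(17)
(2 + 4*7) - g(z(3, 8)) = (2 + 4*7) - I*sqrt(17) = (2 + 28) - I*sqrt(17) = 30 - I*sqrt(17)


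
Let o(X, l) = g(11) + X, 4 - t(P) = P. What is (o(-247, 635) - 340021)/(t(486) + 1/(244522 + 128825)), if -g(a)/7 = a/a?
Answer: 127040650425/179953253 ≈ 705.96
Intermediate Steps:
t(P) = 4 - P
g(a) = -7 (g(a) = -7*a/a = -7*1 = -7)
o(X, l) = -7 + X
(o(-247, 635) - 340021)/(t(486) + 1/(244522 + 128825)) = ((-7 - 247) - 340021)/((4 - 1*486) + 1/(244522 + 128825)) = (-254 - 340021)/((4 - 486) + 1/373347) = -340275/(-482 + 1/373347) = -340275/(-179953253/373347) = -340275*(-373347/179953253) = 127040650425/179953253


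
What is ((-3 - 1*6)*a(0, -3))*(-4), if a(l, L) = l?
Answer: 0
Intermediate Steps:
((-3 - 1*6)*a(0, -3))*(-4) = ((-3 - 1*6)*0)*(-4) = ((-3 - 6)*0)*(-4) = -9*0*(-4) = 0*(-4) = 0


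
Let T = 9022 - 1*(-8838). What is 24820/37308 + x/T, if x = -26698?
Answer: -69095473/83290110 ≈ -0.82958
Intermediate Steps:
T = 17860 (T = 9022 + 8838 = 17860)
24820/37308 + x/T = 24820/37308 - 26698/17860 = 24820*(1/37308) - 26698*1/17860 = 6205/9327 - 13349/8930 = -69095473/83290110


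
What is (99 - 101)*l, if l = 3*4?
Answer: -24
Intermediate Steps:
l = 12
(99 - 101)*l = (99 - 101)*12 = -2*12 = -24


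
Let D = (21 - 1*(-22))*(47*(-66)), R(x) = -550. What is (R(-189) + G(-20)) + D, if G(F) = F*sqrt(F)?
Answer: -133936 - 40*I*sqrt(5) ≈ -1.3394e+5 - 89.443*I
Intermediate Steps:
G(F) = F**(3/2)
D = -133386 (D = (21 + 22)*(-3102) = 43*(-3102) = -133386)
(R(-189) + G(-20)) + D = (-550 + (-20)**(3/2)) - 133386 = (-550 - 40*I*sqrt(5)) - 133386 = -133936 - 40*I*sqrt(5)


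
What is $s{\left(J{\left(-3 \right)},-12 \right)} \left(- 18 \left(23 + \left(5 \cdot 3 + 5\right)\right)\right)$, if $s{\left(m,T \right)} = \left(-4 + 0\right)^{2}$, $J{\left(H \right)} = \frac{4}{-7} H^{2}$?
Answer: $-12384$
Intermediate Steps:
$J{\left(H \right)} = - \frac{4 H^{2}}{7}$ ($J{\left(H \right)} = 4 \left(- \frac{1}{7}\right) H^{2} = - \frac{4 H^{2}}{7}$)
$s{\left(m,T \right)} = 16$ ($s{\left(m,T \right)} = \left(-4\right)^{2} = 16$)
$s{\left(J{\left(-3 \right)},-12 \right)} \left(- 18 \left(23 + \left(5 \cdot 3 + 5\right)\right)\right) = 16 \left(- 18 \left(23 + \left(5 \cdot 3 + 5\right)\right)\right) = 16 \left(- 18 \left(23 + \left(15 + 5\right)\right)\right) = 16 \left(- 18 \left(23 + 20\right)\right) = 16 \left(\left(-18\right) 43\right) = 16 \left(-774\right) = -12384$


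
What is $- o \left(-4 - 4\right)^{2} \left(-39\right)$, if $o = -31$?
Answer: $-77376$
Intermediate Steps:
$- o \left(-4 - 4\right)^{2} \left(-39\right) = - - 31 \left(-4 - 4\right)^{2} \left(-39\right) = - - 31 \left(-8\right)^{2} \left(-39\right) = - \left(-31\right) 64 \left(-39\right) = - \left(-1984\right) \left(-39\right) = \left(-1\right) 77376 = -77376$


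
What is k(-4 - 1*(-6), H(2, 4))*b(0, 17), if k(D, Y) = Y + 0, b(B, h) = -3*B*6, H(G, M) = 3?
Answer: 0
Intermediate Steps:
b(B, h) = -18*B
k(D, Y) = Y
k(-4 - 1*(-6), H(2, 4))*b(0, 17) = 3*(-18*0) = 3*0 = 0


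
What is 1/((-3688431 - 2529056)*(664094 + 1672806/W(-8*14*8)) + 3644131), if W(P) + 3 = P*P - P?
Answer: -267903/1106172855572320415 ≈ -2.4219e-13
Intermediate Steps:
W(P) = -3 + P**2 - P (W(P) = -3 + (P*P - P) = -3 + (P**2 - P) = -3 + P**2 - P)
1/((-3688431 - 2529056)*(664094 + 1672806/W(-8*14*8)) + 3644131) = 1/((-3688431 - 2529056)*(664094 + 1672806/(-3 + (-8*14*8)**2 - (-8*14)*8)) + 3644131) = 1/(-6217487*(664094 + 1672806/(-3 + (-112*8)**2 - (-112)*8)) + 3644131) = 1/(-6217487*(664094 + 1672806/(-3 + (-896)**2 - 1*(-896))) + 3644131) = 1/(-6217487*(664094 + 1672806/(-3 + 802816 + 896)) + 3644131) = 1/(-6217487*(664094 + 1672806/803709) + 3644131) = 1/(-6217487*(664094 + 1672806*(1/803709)) + 3644131) = 1/(-6217487*(664094 + 557602/267903) + 3644131) = 1/(-6217487*177913332484/267903 + 3644131) = 1/(-1106173831845947708/267903 + 3644131) = 1/(-1106172855572320415/267903) = -267903/1106172855572320415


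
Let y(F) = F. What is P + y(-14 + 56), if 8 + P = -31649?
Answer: -31615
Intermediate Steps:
P = -31657 (P = -8 - 31649 = -31657)
P + y(-14 + 56) = -31657 + (-14 + 56) = -31657 + 42 = -31615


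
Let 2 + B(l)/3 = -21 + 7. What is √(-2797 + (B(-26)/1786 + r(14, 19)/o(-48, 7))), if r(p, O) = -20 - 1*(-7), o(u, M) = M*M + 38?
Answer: 4*I*√1055215787874/77691 ≈ 52.888*I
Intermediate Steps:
o(u, M) = 38 + M² (o(u, M) = M² + 38 = 38 + M²)
B(l) = -48 (B(l) = -6 + 3*(-21 + 7) = -6 + 3*(-14) = -6 - 42 = -48)
r(p, O) = -13 (r(p, O) = -20 + 7 = -13)
√(-2797 + (B(-26)/1786 + r(14, 19)/o(-48, 7))) = √(-2797 + (-48/1786 - 13/(38 + 7²))) = √(-2797 + (-48*1/1786 - 13/(38 + 49))) = √(-2797 + (-24/893 - 13/87)) = √(-2797 - 13697/77691) = √(-217315424/77691) = 4*I*√1055215787874/77691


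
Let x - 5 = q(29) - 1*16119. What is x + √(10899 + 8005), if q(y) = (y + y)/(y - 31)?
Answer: -16143 + 2*√4726 ≈ -16006.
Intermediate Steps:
q(y) = 2*y/(-31 + y) (q(y) = (2*y)/(-31 + y) = 2*y/(-31 + y))
x = -16143 (x = 5 + (2*29/(-31 + 29) - 1*16119) = 5 + (2*29/(-2) - 16119) = 5 + (2*29*(-½) - 16119) = 5 + (-29 - 16119) = 5 - 16148 = -16143)
x + √(10899 + 8005) = -16143 + √(10899 + 8005) = -16143 + √18904 = -16143 + 2*√4726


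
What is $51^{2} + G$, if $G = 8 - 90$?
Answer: $2519$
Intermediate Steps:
$G = -82$ ($G = 8 - 90 = -82$)
$51^{2} + G = 51^{2} - 82 = 2601 - 82 = 2519$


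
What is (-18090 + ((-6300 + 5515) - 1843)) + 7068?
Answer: -13650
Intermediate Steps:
(-18090 + ((-6300 + 5515) - 1843)) + 7068 = (-18090 + (-785 - 1843)) + 7068 = (-18090 - 2628) + 7068 = -20718 + 7068 = -13650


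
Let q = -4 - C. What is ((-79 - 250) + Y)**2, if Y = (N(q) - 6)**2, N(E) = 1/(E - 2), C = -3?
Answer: 6760000/81 ≈ 83457.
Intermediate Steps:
q = -1 (q = -4 - 1*(-3) = -4 + 3 = -1)
N(E) = 1/(-2 + E)
Y = 361/9 (Y = (1/(-2 - 1) - 6)**2 = (1/(-3) - 6)**2 = (-1/3 - 6)**2 = (-19/3)**2 = 361/9 ≈ 40.111)
((-79 - 250) + Y)**2 = ((-79 - 250) + 361/9)**2 = (-329 + 361/9)**2 = (-2600/9)**2 = 6760000/81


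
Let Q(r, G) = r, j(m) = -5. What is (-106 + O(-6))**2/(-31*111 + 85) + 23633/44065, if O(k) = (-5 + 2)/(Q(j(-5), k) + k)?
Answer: -50004158877/17893738940 ≈ -2.7945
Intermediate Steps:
O(k) = -3/(-5 + k) (O(k) = (-5 + 2)/(-5 + k) = -3/(-5 + k))
(-106 + O(-6))**2/(-31*111 + 85) + 23633/44065 = (-106 - 3/(-5 - 6))**2/(-31*111 + 85) + 23633/44065 = (-106 - 3/(-11))**2/(-3441 + 85) + 23633*(1/44065) = (-106 - 3*(-1/11))**2/(-3356) + 23633/44065 = (-106 + 3/11)**2*(-1/3356) + 23633/44065 = (-1163/11)**2*(-1/3356) + 23633/44065 = (1352569/121)*(-1/3356) + 23633/44065 = -1352569/406076 + 23633/44065 = -50004158877/17893738940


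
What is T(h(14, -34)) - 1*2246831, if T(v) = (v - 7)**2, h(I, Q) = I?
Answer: -2246782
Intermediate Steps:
T(v) = (-7 + v)**2
T(h(14, -34)) - 1*2246831 = (-7 + 14)**2 - 1*2246831 = 7**2 - 2246831 = 49 - 2246831 = -2246782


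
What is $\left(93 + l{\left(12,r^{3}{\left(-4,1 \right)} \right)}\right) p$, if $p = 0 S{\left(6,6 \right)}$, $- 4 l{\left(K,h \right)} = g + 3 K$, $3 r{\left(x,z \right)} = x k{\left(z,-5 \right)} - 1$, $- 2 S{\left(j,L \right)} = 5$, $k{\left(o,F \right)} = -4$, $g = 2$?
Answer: $0$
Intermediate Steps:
$S{\left(j,L \right)} = - \frac{5}{2}$ ($S{\left(j,L \right)} = \left(- \frac{1}{2}\right) 5 = - \frac{5}{2}$)
$r{\left(x,z \right)} = - \frac{1}{3} - \frac{4 x}{3}$ ($r{\left(x,z \right)} = \frac{x \left(-4\right) - 1}{3} = \frac{- 4 x - 1}{3} = \frac{-1 - 4 x}{3} = - \frac{1}{3} - \frac{4 x}{3}$)
$l{\left(K,h \right)} = - \frac{1}{2} - \frac{3 K}{4}$ ($l{\left(K,h \right)} = - \frac{2 + 3 K}{4} = - \frac{1}{2} - \frac{3 K}{4}$)
$p = 0$ ($p = 0 \left(- \frac{5}{2}\right) = 0$)
$\left(93 + l{\left(12,r^{3}{\left(-4,1 \right)} \right)}\right) p = \left(93 - \frac{19}{2}\right) 0 = \frac{167}{2} \cdot 0 = 0$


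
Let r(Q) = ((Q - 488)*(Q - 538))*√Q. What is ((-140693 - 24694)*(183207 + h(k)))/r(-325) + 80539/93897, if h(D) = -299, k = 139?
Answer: 80539/93897 + 10083535132*I*√13/15201745 ≈ 0.85774 + 2391.6*I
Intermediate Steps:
r(Q) = √Q*(-538 + Q)*(-488 + Q) (r(Q) = ((-488 + Q)*(-538 + Q))*√Q = ((-538 + Q)*(-488 + Q))*√Q = √Q*(-538 + Q)*(-488 + Q))
((-140693 - 24694)*(183207 + h(k)))/r(-325) + 80539/93897 = ((-140693 - 24694)*(183207 - 299))/((√(-325)*(262544 + (-325)² - 1026*(-325)))) + 80539/93897 = (-165387*182908)/(((5*I*√13)*(262544 + 105625 + 333450))) + 80539*(1/93897) = -30250605396*(-I*√13/45605235) + 80539/93897 = -(-10083535132)*I*√13/15201745 + 80539/93897 = 10083535132*I*√13/15201745 + 80539/93897 = 80539/93897 + 10083535132*I*√13/15201745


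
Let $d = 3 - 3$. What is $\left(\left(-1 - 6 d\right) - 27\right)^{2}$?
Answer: $784$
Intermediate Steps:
$d = 0$
$\left(\left(-1 - 6 d\right) - 27\right)^{2} = \left(\left(-1 - 0\right) - 27\right)^{2} = \left(\left(-1 + 0\right) - 27\right)^{2} = \left(-1 - 27\right)^{2} = \left(-28\right)^{2} = 784$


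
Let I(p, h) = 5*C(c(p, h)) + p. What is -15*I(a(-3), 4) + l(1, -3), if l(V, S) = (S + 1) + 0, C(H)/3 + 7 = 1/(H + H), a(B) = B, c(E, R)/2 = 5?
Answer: 6427/4 ≈ 1606.8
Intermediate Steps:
c(E, R) = 10 (c(E, R) = 2*5 = 10)
C(H) = -21 + 3/(2*H) (C(H) = -21 + 3/(H + H) = -21 + 3/((2*H)) = -21 + 3*(1/(2*H)) = -21 + 3/(2*H))
I(p, h) = -417/4 + p (I(p, h) = 5*(-21 + (3/2)/10) + p = 5*(-21 + (3/2)*(1/10)) + p = 5*(-21 + 3/20) + p = 5*(-417/20) + p = -417/4 + p)
l(V, S) = 1 + S (l(V, S) = (1 + S) + 0 = 1 + S)
-15*I(a(-3), 4) + l(1, -3) = -15*(-417/4 - 3) + (1 - 3) = -15*(-429/4) - 2 = 6435/4 - 2 = 6427/4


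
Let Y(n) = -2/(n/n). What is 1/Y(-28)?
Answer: -1/2 ≈ -0.50000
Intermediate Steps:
Y(n) = -2 (Y(n) = -2/1 = -2*1 = -2)
1/Y(-28) = 1/(-2) = -1/2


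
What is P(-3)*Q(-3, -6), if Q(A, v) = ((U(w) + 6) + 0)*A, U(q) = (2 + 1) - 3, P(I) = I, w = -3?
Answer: 54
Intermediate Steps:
U(q) = 0 (U(q) = 3 - 3 = 0)
Q(A, v) = 6*A (Q(A, v) = ((0 + 6) + 0)*A = (6 + 0)*A = 6*A)
P(-3)*Q(-3, -6) = -18*(-3) = -3*(-18) = 54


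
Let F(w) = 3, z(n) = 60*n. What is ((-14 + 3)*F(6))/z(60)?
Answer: -11/1200 ≈ -0.0091667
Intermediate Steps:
((-14 + 3)*F(6))/z(60) = ((-14 + 3)*3)/((60*60)) = -11*3/3600 = -33*1/3600 = -11/1200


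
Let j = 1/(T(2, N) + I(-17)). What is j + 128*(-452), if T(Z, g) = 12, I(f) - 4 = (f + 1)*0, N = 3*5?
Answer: -925695/16 ≈ -57856.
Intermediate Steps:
N = 15
I(f) = 4 (I(f) = 4 + (f + 1)*0 = 4 + (1 + f)*0 = 4 + 0 = 4)
j = 1/16 (j = 1/(12 + 4) = 1/16 ≈ 0.062500)
j + 128*(-452) = 1/16 + 128*(-452) = 1/16 - 57856 = -925695/16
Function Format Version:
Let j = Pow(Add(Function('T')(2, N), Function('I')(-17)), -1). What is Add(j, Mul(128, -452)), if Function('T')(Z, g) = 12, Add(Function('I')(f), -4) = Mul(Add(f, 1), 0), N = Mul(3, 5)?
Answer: Rational(-925695, 16) ≈ -57856.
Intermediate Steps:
N = 15
Function('I')(f) = 4 (Function('I')(f) = Add(4, Mul(Add(f, 1), 0)) = Add(4, Mul(Add(1, f), 0)) = Add(4, 0) = 4)
j = Rational(1, 16) (j = Pow(Add(12, 4), -1) = Pow(16, -1) = Rational(1, 16) ≈ 0.062500)
Add(j, Mul(128, -452)) = Add(Rational(1, 16), Mul(128, -452)) = Add(Rational(1, 16), -57856) = Rational(-925695, 16)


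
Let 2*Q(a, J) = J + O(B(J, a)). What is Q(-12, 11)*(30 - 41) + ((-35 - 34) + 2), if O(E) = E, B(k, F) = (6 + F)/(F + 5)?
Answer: -1851/14 ≈ -132.21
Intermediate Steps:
B(k, F) = (6 + F)/(5 + F)
Q(a, J) = J/2 + (6 + a)/(2*(5 + a)) (Q(a, J) = (J + (6 + a)/(5 + a))/2 = J/2 + (6 + a)/(2*(5 + a)))
Q(-12, 11)*(30 - 41) + ((-35 - 34) + 2) = ((6 - 12 + 11*(5 - 12))/(2*(5 - 12)))*(30 - 41) + ((-35 - 34) + 2) = ((½)*(6 - 12 + 11*(-7))/(-7))*(-11) + (-69 + 2) = ((½)*(-⅐)*(6 - 12 - 77))*(-11) - 67 = ((½)*(-⅐)*(-83))*(-11) - 67 = (83/14)*(-11) - 67 = -913/14 - 67 = -1851/14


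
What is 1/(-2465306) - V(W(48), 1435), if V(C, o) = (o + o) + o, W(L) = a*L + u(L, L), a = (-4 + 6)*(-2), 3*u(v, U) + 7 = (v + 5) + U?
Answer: -10613142331/2465306 ≈ -4305.0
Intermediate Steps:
u(v, U) = -2/3 + U/3 + v/3 (u(v, U) = -7/3 + ((v + 5) + U)/3 = -7/3 + ((5 + v) + U)/3 = -7/3 + (5 + U + v)/3 = -7/3 + (5/3 + U/3 + v/3) = -2/3 + U/3 + v/3)
a = -4 (a = 2*(-2) = -4)
W(L) = -2/3 - 10*L/3 (W(L) = -4*L + (-2/3 + L/3 + L/3) = -4*L + (-2/3 + 2*L/3) = -2/3 - 10*L/3)
V(C, o) = 3*o (V(C, o) = 2*o + o = 3*o)
1/(-2465306) - V(W(48), 1435) = 1/(-2465306) - 3*1435 = -1/2465306 - 1*4305 = -1/2465306 - 4305 = -10613142331/2465306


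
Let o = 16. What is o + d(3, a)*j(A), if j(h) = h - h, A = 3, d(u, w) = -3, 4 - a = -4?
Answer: 16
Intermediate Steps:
a = 8 (a = 4 - 1*(-4) = 4 + 4 = 8)
j(h) = 0
o + d(3, a)*j(A) = 16 - 3*0 = 16 + 0 = 16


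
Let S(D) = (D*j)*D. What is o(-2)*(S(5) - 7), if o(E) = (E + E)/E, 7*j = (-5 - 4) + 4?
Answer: -348/7 ≈ -49.714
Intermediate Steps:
j = -5/7 (j = ((-5 - 4) + 4)/7 = (-9 + 4)/7 = (1/7)*(-5) = -5/7 ≈ -0.71429)
o(E) = 2 (o(E) = (2*E)/E = 2)
S(D) = -5*D**2/7 (S(D) = (D*(-5/7))*D = (-5*D/7)*D = -5*D**2/7)
o(-2)*(S(5) - 7) = 2*(-5/7*5**2 - 7) = 2*(-5/7*25 - 7) = 2*(-125/7 - 7) = 2*(-174/7) = -348/7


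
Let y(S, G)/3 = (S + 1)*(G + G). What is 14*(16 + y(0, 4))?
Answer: 560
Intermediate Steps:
y(S, G) = 6*G*(1 + S) (y(S, G) = 3*((S + 1)*(G + G)) = 3*((1 + S)*(2*G)) = 3*(2*G*(1 + S)) = 6*G*(1 + S))
14*(16 + y(0, 4)) = 14*(16 + 6*4*(1 + 0)) = 14*(16 + 6*4*1) = 14*(16 + 24) = 14*40 = 560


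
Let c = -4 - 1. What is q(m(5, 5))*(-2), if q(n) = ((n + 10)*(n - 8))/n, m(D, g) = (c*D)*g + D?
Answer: 704/3 ≈ 234.67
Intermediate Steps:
c = -5
m(D, g) = D - 5*D*g (m(D, g) = (-5*D)*g + D = -5*D*g + D = D - 5*D*g)
q(n) = (-8 + n)*(10 + n)/n (q(n) = ((10 + n)*(-8 + n))/n = ((-8 + n)*(10 + n))/n = (-8 + n)*(10 + n)/n)
q(m(5, 5))*(-2) = (2 + 5*(1 - 5*5) - 80*1/(5*(1 - 5*5)))*(-2) = (2 + 5*(1 - 25) - 80*1/(5*(1 - 25)))*(-2) = (2 + 5*(-24) - 80/(5*(-24)))*(-2) = (2 - 120 - 80/(-120))*(-2) = (2 - 120 - 80*(-1/120))*(-2) = (2 - 120 + 2/3)*(-2) = -352/3*(-2) = 704/3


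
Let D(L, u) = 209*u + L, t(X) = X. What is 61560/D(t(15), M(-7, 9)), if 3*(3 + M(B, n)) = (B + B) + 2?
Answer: -7695/181 ≈ -42.514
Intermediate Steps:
M(B, n) = -7/3 + 2*B/3 (M(B, n) = -3 + ((B + B) + 2)/3 = -3 + (2*B + 2)/3 = -3 + (2 + 2*B)/3 = -3 + (⅔ + 2*B/3) = -7/3 + 2*B/3)
D(L, u) = L + 209*u
61560/D(t(15), M(-7, 9)) = 61560/(15 + 209*(-7/3 + (⅔)*(-7))) = 61560/(15 + 209*(-7/3 - 14/3)) = 61560/(15 + 209*(-7)) = 61560/(15 - 1463) = 61560/(-1448) = 61560*(-1/1448) = -7695/181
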